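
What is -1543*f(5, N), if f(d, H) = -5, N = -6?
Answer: 7715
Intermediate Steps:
-1543*f(5, N) = -1543*(-5) = 7715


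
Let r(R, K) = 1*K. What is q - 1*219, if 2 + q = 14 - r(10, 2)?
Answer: -209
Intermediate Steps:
r(R, K) = K
q = 10 (q = -2 + (14 - 1*2) = -2 + (14 - 2) = -2 + 12 = 10)
q - 1*219 = 10 - 1*219 = 10 - 219 = -209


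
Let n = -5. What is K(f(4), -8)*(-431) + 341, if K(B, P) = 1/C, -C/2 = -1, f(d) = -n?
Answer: 251/2 ≈ 125.50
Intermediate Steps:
f(d) = 5 (f(d) = -1*(-5) = 5)
C = 2 (C = -2*(-1) = 2)
K(B, P) = 1/2
K(f(4), -8)*(-431) + 341 = (1/2)*(-431) + 341 = -431/2 + 341 = 251/2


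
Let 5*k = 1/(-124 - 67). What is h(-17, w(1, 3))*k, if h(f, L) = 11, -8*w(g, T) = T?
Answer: -11/955 ≈ -0.011518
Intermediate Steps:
w(g, T) = -T/8
k = -1/955 (k = 1/(5*(-124 - 67)) = (⅕)/(-191) = (⅕)*(-1/191) = -1/955 ≈ -0.0010471)
h(-17, w(1, 3))*k = 11*(-1/955) = -11/955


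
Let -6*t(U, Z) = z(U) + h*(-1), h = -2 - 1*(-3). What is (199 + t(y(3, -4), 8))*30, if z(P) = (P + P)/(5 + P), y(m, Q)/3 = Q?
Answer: 41705/7 ≈ 5957.9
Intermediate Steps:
y(m, Q) = 3*Q
h = 1 (h = -2 + 3 = 1)
z(P) = 2*P/(5 + P) (z(P) = (2*P)/(5 + P) = 2*P/(5 + P))
t(U, Z) = ⅙ - U/(3*(5 + U)) (t(U, Z) = -(2*U/(5 + U) + 1*(-1))/6 = -(2*U/(5 + U) - 1)/6 = -(-1 + 2*U/(5 + U))/6 = ⅙ - U/(3*(5 + U)))
(199 + t(y(3, -4), 8))*30 = (199 + (5 - 3*(-4))/(6*(5 + 3*(-4))))*30 = (199 + (5 - 1*(-12))/(6*(5 - 12)))*30 = (199 + (⅙)*(5 + 12)/(-7))*30 = (199 + (⅙)*(-⅐)*17)*30 = (199 - 17/42)*30 = (8341/42)*30 = 41705/7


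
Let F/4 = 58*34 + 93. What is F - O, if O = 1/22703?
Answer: 187526779/22703 ≈ 8260.0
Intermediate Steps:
O = 1/22703 ≈ 4.4047e-5
F = 8260 (F = 4*(58*34 + 93) = 4*(1972 + 93) = 4*2065 = 8260)
F - O = 8260 - 1*1/22703 = 8260 - 1/22703 = 187526779/22703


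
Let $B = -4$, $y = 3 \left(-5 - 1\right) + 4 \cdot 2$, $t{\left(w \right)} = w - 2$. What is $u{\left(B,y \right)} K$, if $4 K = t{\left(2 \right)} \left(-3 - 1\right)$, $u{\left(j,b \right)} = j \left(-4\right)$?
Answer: $0$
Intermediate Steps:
$t{\left(w \right)} = -2 + w$
$y = -10$ ($y = 3 \left(-6\right) + 8 = -18 + 8 = -10$)
$u{\left(j,b \right)} = - 4 j$
$K = 0$ ($K = \frac{\left(-2 + 2\right) \left(-3 - 1\right)}{4} = \frac{0 \left(-4\right)}{4} = \frac{1}{4} \cdot 0 = 0$)
$u{\left(B,y \right)} K = \left(-4\right) \left(-4\right) 0 = 16 \cdot 0 = 0$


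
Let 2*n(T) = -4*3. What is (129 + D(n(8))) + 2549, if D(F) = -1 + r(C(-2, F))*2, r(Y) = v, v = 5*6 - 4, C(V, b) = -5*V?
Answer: 2729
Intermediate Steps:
n(T) = -6 (n(T) = (-4*3)/2 = (1/2)*(-12) = -6)
v = 26 (v = 30 - 4 = 26)
r(Y) = 26
D(F) = 51 (D(F) = -1 + 26*2 = -1 + 52 = 51)
(129 + D(n(8))) + 2549 = (129 + 51) + 2549 = 180 + 2549 = 2729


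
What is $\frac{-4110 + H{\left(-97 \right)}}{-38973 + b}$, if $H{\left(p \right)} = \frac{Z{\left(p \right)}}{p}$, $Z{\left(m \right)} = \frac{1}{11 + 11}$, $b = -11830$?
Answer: $\frac{8770741}{108413602} \approx 0.080901$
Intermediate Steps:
$Z{\left(m \right)} = \frac{1}{22}$
$H{\left(p \right)} = \frac{1}{22 p}$
$\frac{-4110 + H{\left(-97 \right)}}{-38973 + b} = \frac{-4110 + \frac{1}{22 \left(-97\right)}}{-38973 - 11830} = \frac{-4110 + \frac{1}{22} \left(- \frac{1}{97}\right)}{-50803} = \left(-4110 - \frac{1}{2134}\right) \left(- \frac{1}{50803}\right) = \left(- \frac{8770741}{2134}\right) \left(- \frac{1}{50803}\right) = \frac{8770741}{108413602}$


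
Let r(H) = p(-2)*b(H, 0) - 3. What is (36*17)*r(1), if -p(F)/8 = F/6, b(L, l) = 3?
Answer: 3060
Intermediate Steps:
p(F) = -4*F/3 (p(F) = -8*F/6 = -4*F/3)
r(H) = 5 (r(H) = -4/3*(-2)*3 - 3 = (8/3)*3 - 3 = 8 - 3 = 5)
(36*17)*r(1) = (36*17)*5 = 612*5 = 3060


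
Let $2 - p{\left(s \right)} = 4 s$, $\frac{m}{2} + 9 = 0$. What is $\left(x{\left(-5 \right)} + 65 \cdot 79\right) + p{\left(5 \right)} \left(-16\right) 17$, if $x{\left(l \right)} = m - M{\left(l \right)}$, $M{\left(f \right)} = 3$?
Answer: $10010$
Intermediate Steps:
$m = -18$ ($m = -18 + 2 \cdot 0 = -18 + 0 = -18$)
$p{\left(s \right)} = 2 - 4 s$
$x{\left(l \right)} = -21$ ($x{\left(l \right)} = -18 - 3 = -21$)
$\left(x{\left(-5 \right)} + 65 \cdot 79\right) + p{\left(5 \right)} \left(-16\right) 17 = \left(-21 + 65 \cdot 79\right) + \left(2 - 20\right) \left(-16\right) 17 = \left(-21 + 5135\right) + \left(2 - 20\right) \left(-16\right) 17 = 5114 + \left(-18\right) \left(-16\right) 17 = 5114 + 288 \cdot 17 = 5114 + 4896 = 10010$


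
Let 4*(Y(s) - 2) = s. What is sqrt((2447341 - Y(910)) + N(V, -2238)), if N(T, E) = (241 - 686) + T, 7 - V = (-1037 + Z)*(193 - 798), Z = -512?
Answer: sqrt(6038114)/2 ≈ 1228.6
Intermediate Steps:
Y(s) = 2 + s/4
V = -937138 (V = 7 - (-1037 - 512)*(193 - 798) = 7 - (-1549)*(-605) = 7 - 1*937145 = 7 - 937145 = -937138)
N(T, E) = -445 + T
sqrt((2447341 - Y(910)) + N(V, -2238)) = sqrt((2447341 - (2 + (1/4)*910)) + (-445 - 937138)) = sqrt((2447341 - (2 + 455/2)) - 937583) = sqrt((2447341 - 1*459/2) - 937583) = sqrt((2447341 - 459/2) - 937583) = sqrt(4894223/2 - 937583) = sqrt(3019057/2) = sqrt(6038114)/2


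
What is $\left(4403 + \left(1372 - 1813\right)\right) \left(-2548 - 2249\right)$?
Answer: $-19005714$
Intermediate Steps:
$\left(4403 + \left(1372 - 1813\right)\right) \left(-2548 - 2249\right) = \left(4403 - 441\right) \left(-4797\right) = 3962 \left(-4797\right) = -19005714$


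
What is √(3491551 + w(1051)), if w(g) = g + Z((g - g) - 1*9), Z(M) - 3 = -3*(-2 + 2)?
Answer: √3492605 ≈ 1868.9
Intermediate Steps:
Z(M) = 3 (Z(M) = 3 - 3*(-2 + 2) = 3 - 3*0 = 3 + 0 = 3)
w(g) = 3 + g (w(g) = g + 3 = 3 + g)
√(3491551 + w(1051)) = √(3491551 + (3 + 1051)) = √(3491551 + 1054) = √3492605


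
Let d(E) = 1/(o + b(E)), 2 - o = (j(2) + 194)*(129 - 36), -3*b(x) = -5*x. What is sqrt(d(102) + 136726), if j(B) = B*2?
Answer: sqrt(45498388115222)/18242 ≈ 369.76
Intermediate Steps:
j(B) = 2*B
b(x) = 5*x/3 (b(x) = -(-5)*x/3 = 5*x/3)
o = -18412 (o = 2 - (2*2 + 194)*(129 - 36) = 2 - (4 + 194)*93 = 2 - 198*93 = 2 - 1*18414 = 2 - 18414 = -18412)
d(E) = 1/(-18412 + 5*E/3)
sqrt(d(102) + 136726) = sqrt(3/(-55236 + 5*102) + 136726) = sqrt(3/(-55236 + 510) + 136726) = sqrt(3/(-54726) + 136726) = sqrt(3*(-1/54726) + 136726) = sqrt(-1/18242 + 136726) = sqrt(2494155691/18242) = sqrt(45498388115222)/18242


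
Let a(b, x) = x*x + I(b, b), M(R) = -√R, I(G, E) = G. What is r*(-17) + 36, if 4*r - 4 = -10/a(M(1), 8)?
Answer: 2479/126 ≈ 19.675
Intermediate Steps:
a(b, x) = b + x² (a(b, x) = x*x + b = x² + b = b + x²)
r = 121/126 (r = 1 + (-10/(-√1 + 8²))/4 = 1 + (-10/(-1*1 + 64))/4 = 1 + (-10/(-1 + 64))/4 = 1 + (-10/63)/4 = 1 + (-10*1/63)/4 = 1 + (¼)*(-10/63) = 1 - 5/126 = 121/126 ≈ 0.96032)
r*(-17) + 36 = (121/126)*(-17) + 36 = -2057/126 + 36 = 2479/126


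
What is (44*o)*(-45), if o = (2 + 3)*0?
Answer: 0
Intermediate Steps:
o = 0 (o = 5*0 = 0)
(44*o)*(-45) = (44*0)*(-45) = 0*(-45) = 0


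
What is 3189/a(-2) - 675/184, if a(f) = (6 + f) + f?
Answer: 292713/184 ≈ 1590.8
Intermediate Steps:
a(f) = 6 + 2*f
3189/a(-2) - 675/184 = 3189/(6 + 2*(-2)) - 675/184 = 3189/(6 - 4) - 675*1/184 = 3189/2 - 675/184 = 292713/184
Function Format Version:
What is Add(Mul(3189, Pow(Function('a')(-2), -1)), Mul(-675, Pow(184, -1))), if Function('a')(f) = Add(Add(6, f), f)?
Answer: Rational(292713, 184) ≈ 1590.8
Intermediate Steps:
Function('a')(f) = Add(6, Mul(2, f))
Add(Mul(3189, Pow(Function('a')(-2), -1)), Mul(-675, Pow(184, -1))) = Add(Mul(3189, Pow(Add(6, Mul(2, -2)), -1)), Mul(-675, Pow(184, -1))) = Add(Mul(3189, Pow(Add(6, -4), -1)), Mul(-675, Rational(1, 184))) = Add(Mul(3189, Pow(2, -1)), Rational(-675, 184)) = Add(Mul(3189, Rational(1, 2)), Rational(-675, 184)) = Add(Rational(3189, 2), Rational(-675, 184)) = Rational(292713, 184)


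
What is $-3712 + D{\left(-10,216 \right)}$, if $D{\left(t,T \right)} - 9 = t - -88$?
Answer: $-3625$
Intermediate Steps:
$D{\left(t,T \right)} = 97 + t$ ($D{\left(t,T \right)} = 9 + \left(t - -88\right) = 9 + \left(t + 88\right) = 9 + \left(88 + t\right) = 97 + t$)
$-3712 + D{\left(-10,216 \right)} = -3712 + \left(97 - 10\right) = -3712 + 87 = -3625$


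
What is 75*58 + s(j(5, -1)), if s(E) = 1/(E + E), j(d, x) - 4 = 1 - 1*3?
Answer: 17401/4 ≈ 4350.3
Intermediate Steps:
j(d, x) = 2 (j(d, x) = 4 + (1 - 1*3) = 4 + (1 - 3) = 4 - 2 = 2)
s(E) = 1/(2*E)
75*58 + s(j(5, -1)) = 75*58 + (½)/2 = 4350 + (½)*(½) = 4350 + ¼ = 17401/4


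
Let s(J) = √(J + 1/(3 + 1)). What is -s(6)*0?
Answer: 0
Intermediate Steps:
s(J) = √(¼ + J) (s(J) = √(J + 1/4) = √(J + ¼) = √(¼ + J))
-s(6)*0 = -√(1 + 4*6)/2*0 = -√(1 + 24)/2*0 = -√25/2*0 = -5/2*0 = 0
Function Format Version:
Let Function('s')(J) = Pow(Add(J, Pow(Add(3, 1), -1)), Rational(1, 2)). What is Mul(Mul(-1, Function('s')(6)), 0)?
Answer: 0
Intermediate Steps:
Function('s')(J) = Pow(Add(Rational(1, 4), J), Rational(1, 2)) (Function('s')(J) = Pow(Add(J, Pow(4, -1)), Rational(1, 2)) = Pow(Add(J, Rational(1, 4)), Rational(1, 2)) = Pow(Add(Rational(1, 4), J), Rational(1, 2)))
Mul(Mul(-1, Function('s')(6)), 0) = Mul(Mul(-1, Mul(Rational(1, 2), Pow(Add(1, Mul(4, 6)), Rational(1, 2)))), 0) = Mul(Mul(-1, Mul(Rational(1, 2), Pow(Add(1, 24), Rational(1, 2)))), 0) = Mul(Mul(-1, Mul(Rational(1, 2), Pow(25, Rational(1, 2)))), 0) = Mul(Mul(-1, Mul(Rational(1, 2), 5)), 0) = Mul(Mul(-1, Rational(5, 2)), 0) = Mul(Rational(-5, 2), 0) = 0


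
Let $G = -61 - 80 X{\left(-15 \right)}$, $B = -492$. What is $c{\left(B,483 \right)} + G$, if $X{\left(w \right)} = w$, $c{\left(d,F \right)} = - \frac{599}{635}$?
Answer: $\frac{722666}{635} \approx 1138.1$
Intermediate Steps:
$c{\left(d,F \right)} = - \frac{599}{635}$ ($c{\left(d,F \right)} = \left(-599\right) \frac{1}{635} = - \frac{599}{635}$)
$G = 1139$ ($G = -61 - -1200 = -61 + 1200 = 1139$)
$c{\left(B,483 \right)} + G = - \frac{599}{635} + 1139 = \frac{722666}{635}$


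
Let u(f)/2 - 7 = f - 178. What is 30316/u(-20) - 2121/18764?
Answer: -284829823/3583924 ≈ -79.474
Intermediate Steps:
u(f) = -342 + 2*f (u(f) = 14 + 2*(f - 178) = 14 + 2*(-178 + f) = 14 + (-356 + 2*f) = -342 + 2*f)
30316/u(-20) - 2121/18764 = 30316/(-342 + 2*(-20)) - 2121/18764 = 30316/(-342 - 40) - 2121*1/18764 = 30316/(-382) - 2121/18764 = 30316*(-1/382) - 2121/18764 = -15158/191 - 2121/18764 = -284829823/3583924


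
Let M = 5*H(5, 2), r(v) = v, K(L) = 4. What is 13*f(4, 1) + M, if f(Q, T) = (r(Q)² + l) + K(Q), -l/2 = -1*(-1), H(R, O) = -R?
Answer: 209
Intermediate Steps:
l = -2 (l = -(-2)*(-1) = -2*1 = -2)
f(Q, T) = 2 + Q² (f(Q, T) = (Q² - 2) + 4 = (-2 + Q²) + 4 = 2 + Q²)
M = -25 (M = 5*(-1*5) = 5*(-5) = -25)
13*f(4, 1) + M = 13*(2 + 4²) - 25 = 13*(2 + 16) - 25 = 13*18 - 25 = 234 - 25 = 209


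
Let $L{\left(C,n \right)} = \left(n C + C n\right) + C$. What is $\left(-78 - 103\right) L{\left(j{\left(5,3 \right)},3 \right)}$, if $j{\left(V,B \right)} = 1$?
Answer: $-1267$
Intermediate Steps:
$L{\left(C,n \right)} = C + 2 C n$ ($L{\left(C,n \right)} = \left(C n + C n\right) + C = 2 C n + C = C + 2 C n$)
$\left(-78 - 103\right) L{\left(j{\left(5,3 \right)},3 \right)} = \left(-78 - 103\right) 1 \left(1 + 2 \cdot 3\right) = - 181 \cdot 1 \left(1 + 6\right) = - 181 \cdot 1 \cdot 7 = \left(-181\right) 7 = -1267$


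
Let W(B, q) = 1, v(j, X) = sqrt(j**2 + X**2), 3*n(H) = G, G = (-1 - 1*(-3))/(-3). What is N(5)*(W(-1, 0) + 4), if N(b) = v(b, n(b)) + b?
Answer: 25 + 5*sqrt(2029)/9 ≈ 50.025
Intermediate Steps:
G = -2/3 (G = (-1 + 3)*(-1/3) = 2*(-1/3) = -2/3 ≈ -0.66667)
n(H) = -2/9 (n(H) = (1/3)*(-2/3) = -2/9)
v(j, X) = sqrt(X**2 + j**2)
N(b) = b + sqrt(4/81 + b**2) (N(b) = sqrt((-2/9)**2 + b**2) + b = sqrt(4/81 + b**2) + b = b + sqrt(4/81 + b**2))
N(5)*(W(-1, 0) + 4) = (5 + sqrt(4 + 81*5**2)/9)*(1 + 4) = (5 + sqrt(4 + 81*25)/9)*5 = (5 + sqrt(4 + 2025)/9)*5 = (5 + sqrt(2029)/9)*5 = 25 + 5*sqrt(2029)/9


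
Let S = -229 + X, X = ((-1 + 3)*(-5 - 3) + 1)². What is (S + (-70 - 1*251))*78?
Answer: -25350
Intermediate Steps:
X = 225 (X = (2*(-8) + 1)² = (-16 + 1)² = (-15)² = 225)
S = -4 (S = -229 + 225 = -4)
(S + (-70 - 1*251))*78 = (-4 + (-70 - 1*251))*78 = (-4 + (-70 - 251))*78 = (-4 - 321)*78 = -325*78 = -25350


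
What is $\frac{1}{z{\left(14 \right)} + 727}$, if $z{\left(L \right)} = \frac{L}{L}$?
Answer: $\frac{1}{728} \approx 0.0013736$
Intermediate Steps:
$z{\left(L \right)} = 1$
$\frac{1}{z{\left(14 \right)} + 727} = \frac{1}{1 + 727} = \frac{1}{728}$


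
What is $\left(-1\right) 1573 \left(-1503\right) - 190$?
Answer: $2364029$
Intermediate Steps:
$\left(-1\right) 1573 \left(-1503\right) - 190 = \left(-1573\right) \left(-1503\right) - 190 = 2364219 - 190 = 2364029$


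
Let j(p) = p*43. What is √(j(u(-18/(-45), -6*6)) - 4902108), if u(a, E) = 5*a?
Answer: I*√4902022 ≈ 2214.1*I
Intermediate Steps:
j(p) = 43*p
√(j(u(-18/(-45), -6*6)) - 4902108) = √(43*(5*(-18/(-45))) - 4902108) = √(43*(5*(-18*(-1/45))) - 4902108) = √(43*(5*(⅖)) - 4902108) = √(43*2 - 4902108) = √(86 - 4902108) = √(-4902022) = I*√4902022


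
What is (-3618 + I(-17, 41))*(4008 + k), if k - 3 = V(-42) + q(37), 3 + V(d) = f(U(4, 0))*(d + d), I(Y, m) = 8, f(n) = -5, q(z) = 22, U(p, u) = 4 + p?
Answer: -16064500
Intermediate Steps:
V(d) = -3 - 10*d (V(d) = -3 - 5*(d + d) = -3 - 10*d)
k = 442 (k = 3 + ((-3 - 10*(-42)) + 22) = 3 + ((-3 + 420) + 22) = 3 + (417 + 22) = 3 + 439 = 442)
(-3618 + I(-17, 41))*(4008 + k) = (-3618 + 8)*(4008 + 442) = -3610*4450 = -16064500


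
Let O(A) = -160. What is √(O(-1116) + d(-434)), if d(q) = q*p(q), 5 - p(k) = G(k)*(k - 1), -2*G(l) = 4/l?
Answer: 40*I*√2 ≈ 56.569*I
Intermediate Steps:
G(l) = -2/l
p(k) = 5 + 2*(-1 + k)/k (p(k) = 5 - (-2/k)*(k - 1) = 5 - (-2/k)*(-1 + k) = 5 - (-2)*(-1 + k)/k = 5 + 2*(-1 + k)/k)
d(q) = q*(7 - 2/q)
√(O(-1116) + d(-434)) = √(-160 + (-2 + 7*(-434))) = √(-160 + (-2 - 3038)) = √(-160 - 3040) = √(-3200) = 40*I*√2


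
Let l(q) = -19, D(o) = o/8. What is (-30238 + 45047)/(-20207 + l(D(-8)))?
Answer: -14809/20226 ≈ -0.73218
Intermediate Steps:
D(o) = o/8 (D(o) = o*(⅛) = o/8)
(-30238 + 45047)/(-20207 + l(D(-8))) = (-30238 + 45047)/(-20207 - 19) = 14809/(-20226) = 14809*(-1/20226) = -14809/20226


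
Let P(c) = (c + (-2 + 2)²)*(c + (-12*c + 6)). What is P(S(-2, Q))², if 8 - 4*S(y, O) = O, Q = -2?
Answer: 46225/16 ≈ 2889.1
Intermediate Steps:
S(y, O) = 2 - O/4
P(c) = c*(6 - 11*c) (P(c) = (c + 0²)*(c + (6 - 12*c)) = (c + 0)*(6 - 11*c) = c*(6 - 11*c))
P(S(-2, Q))² = ((2 - ¼*(-2))*(6 - 11*(2 - ¼*(-2))))² = ((2 + ½)*(6 - 11*(2 + ½)))² = (5*(6 - 11*5/2)/2)² = (5*(6 - 55/2)/2)² = ((5/2)*(-43/2))² = (-215/4)² = 46225/16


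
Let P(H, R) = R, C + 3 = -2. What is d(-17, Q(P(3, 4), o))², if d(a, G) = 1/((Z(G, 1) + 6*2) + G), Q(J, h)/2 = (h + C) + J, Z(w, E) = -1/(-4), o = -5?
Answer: 16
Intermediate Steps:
C = -5 (C = -3 - 2 = -5)
Z(w, E) = ¼ (Z(w, E) = -1*(-¼) = ¼)
Q(J, h) = -10 + 2*J + 2*h (Q(J, h) = 2*((h - 5) + J) = 2*((-5 + h) + J) = 2*(-5 + J + h) = -10 + 2*J + 2*h)
d(a, G) = 1/(49/4 + G) (d(a, G) = 1/((¼ + 6*2) + G) = 1/((¼ + 12) + G) = 1/(49/4 + G))
d(-17, Q(P(3, 4), o))² = (4/(49 + 4*(-10 + 2*4 + 2*(-5))))² = (4/(49 + 4*(-10 + 8 - 10)))² = (4/(49 + 4*(-12)))² = (4/(49 - 48))² = (4/1)² = (4*1)² = 4² = 16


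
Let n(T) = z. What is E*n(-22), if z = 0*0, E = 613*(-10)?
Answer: 0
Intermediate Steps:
E = -6130
z = 0
n(T) = 0
E*n(-22) = -6130*0 = 0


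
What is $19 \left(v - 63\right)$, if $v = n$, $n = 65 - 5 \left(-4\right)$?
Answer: $418$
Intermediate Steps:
$n = 85$ ($n = 65 - -20 = 65 + 20 = 85$)
$v = 85$
$19 \left(v - 63\right) = 19 \left(85 - 63\right) = 19 \cdot 22 = 418$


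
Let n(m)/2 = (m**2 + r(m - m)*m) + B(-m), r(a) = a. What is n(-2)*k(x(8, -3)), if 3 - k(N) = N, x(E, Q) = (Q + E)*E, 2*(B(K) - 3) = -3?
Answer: -407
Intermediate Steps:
B(K) = 3/2 (B(K) = 3 + (1/2)*(-3) = 3 - 3/2 = 3/2)
n(m) = 3 + 2*m**2 (n(m) = 2*((m**2 + (m - m)*m) + 3/2) = 2*((m**2 + 0*m) + 3/2) = 2*((m**2 + 0) + 3/2) = 2*(m**2 + 3/2) = 2*(3/2 + m**2) = 3 + 2*m**2)
x(E, Q) = E*(E + Q) (x(E, Q) = (E + Q)*E = E*(E + Q))
k(N) = 3 - N
n(-2)*k(x(8, -3)) = (3 + 2*(-2)**2)*(3 - 8*(8 - 3)) = (3 + 2*4)*(3 - 8*5) = (3 + 8)*(3 - 1*40) = 11*(3 - 40) = 11*(-37) = -407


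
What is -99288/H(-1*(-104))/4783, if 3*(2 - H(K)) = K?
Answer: 21276/33481 ≈ 0.63546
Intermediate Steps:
H(K) = 2 - K/3
-99288/H(-1*(-104))/4783 = -99288/(2 - (-1)*(-104)/3)/4783 = -99288/(2 - 1/3*104)*(1/4783) = -99288/(2 - 104/3)*(1/4783) = -99288/(-98/3)*(1/4783) = -99288*(-3/98)*(1/4783) = (21276/7)*(1/4783) = 21276/33481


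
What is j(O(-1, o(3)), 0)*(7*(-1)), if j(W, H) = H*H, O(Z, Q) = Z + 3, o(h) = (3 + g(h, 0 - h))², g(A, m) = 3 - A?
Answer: 0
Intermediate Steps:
o(h) = (6 - h)² (o(h) = (3 + (3 - h))² = (6 - h)²)
O(Z, Q) = 3 + Z
j(W, H) = H²
j(O(-1, o(3)), 0)*(7*(-1)) = 0²*(7*(-1)) = 0*(-7) = 0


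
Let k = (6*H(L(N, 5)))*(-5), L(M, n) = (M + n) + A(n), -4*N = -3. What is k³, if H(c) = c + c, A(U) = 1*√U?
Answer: -59693625 - 22504500*√5 ≈ -1.1002e+8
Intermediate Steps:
A(U) = √U
N = ¾ (N = -¼*(-3) = ¾ ≈ 0.75000)
L(M, n) = M + n + √n (L(M, n) = (M + n) + √n = M + n + √n)
H(c) = 2*c
k = -345 - 60*√5 (k = (6*(2*(¾ + 5 + √5)))*(-5) = (6*(2*(23/4 + √5)))*(-5) = (6*(23/2 + 2*√5))*(-5) = (69 + 12*√5)*(-5) = -345 - 60*√5 ≈ -479.16)
k³ = (-345 - 60*√5)³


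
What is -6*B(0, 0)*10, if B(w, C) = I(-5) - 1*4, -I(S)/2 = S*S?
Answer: 3240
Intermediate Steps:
I(S) = -2*S² (I(S) = -2*S*S = -2*S²)
B(w, C) = -54 (B(w, C) = -2*(-5)² - 1*4 = -2*25 - 4 = -50 - 4 = -54)
-6*B(0, 0)*10 = -6*(-54)*10 = 324*10 = 3240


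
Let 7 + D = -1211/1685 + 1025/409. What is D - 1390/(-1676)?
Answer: -2531402027/577520270 ≈ -4.3832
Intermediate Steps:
D = -3592329/689165 (D = -7 + (-1211/1685 + 1025/409) = -7 + 1231826/689165 = -3592329/689165 ≈ -5.2126)
D - 1390/(-1676) = -3592329/689165 - 1390/(-1676) = -3592329/689165 - 1390*(-1)/1676 = -3592329/689165 - 1*(-695/838) = -3592329/689165 + 695/838 = -2531402027/577520270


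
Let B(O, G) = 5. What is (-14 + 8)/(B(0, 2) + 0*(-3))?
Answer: -6/5 ≈ -1.2000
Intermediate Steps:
(-14 + 8)/(B(0, 2) + 0*(-3)) = (-14 + 8)/(5 + 0*(-3)) = -6/(5 + 0) = -6/5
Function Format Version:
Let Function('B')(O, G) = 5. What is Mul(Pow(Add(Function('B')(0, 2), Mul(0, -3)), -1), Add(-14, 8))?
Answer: Rational(-6, 5) ≈ -1.2000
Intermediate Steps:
Mul(Pow(Add(Function('B')(0, 2), Mul(0, -3)), -1), Add(-14, 8)) = Mul(Pow(Add(5, Mul(0, -3)), -1), Add(-14, 8)) = Mul(Pow(Add(5, 0), -1), -6) = Mul(Pow(5, -1), -6) = Mul(Rational(1, 5), -6) = Rational(-6, 5)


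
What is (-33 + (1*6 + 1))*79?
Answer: -2054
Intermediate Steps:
(-33 + (1*6 + 1))*79 = (-33 + (6 + 1))*79 = (-33 + 7)*79 = -26*79 = -2054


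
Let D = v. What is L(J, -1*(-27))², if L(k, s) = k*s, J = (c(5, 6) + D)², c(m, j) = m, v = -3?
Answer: 11664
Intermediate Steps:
D = -3
J = 4 (J = (5 - 3)² = 2² = 4)
L(J, -1*(-27))² = (4*(-1*(-27)))² = (4*27)² = 108² = 11664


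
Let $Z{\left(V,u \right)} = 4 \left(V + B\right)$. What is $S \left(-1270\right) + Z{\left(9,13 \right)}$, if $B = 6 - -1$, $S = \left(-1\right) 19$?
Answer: $24194$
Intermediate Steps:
$S = -19$
$B = 7$ ($B = 6 + 1 = 7$)
$Z{\left(V,u \right)} = 28 + 4 V$ ($Z{\left(V,u \right)} = 4 \left(V + 7\right) = 4 \left(7 + V\right) = 28 + 4 V$)
$S \left(-1270\right) + Z{\left(9,13 \right)} = \left(-19\right) \left(-1270\right) + \left(28 + 4 \cdot 9\right) = 24130 + \left(28 + 36\right) = 24130 + 64 = 24194$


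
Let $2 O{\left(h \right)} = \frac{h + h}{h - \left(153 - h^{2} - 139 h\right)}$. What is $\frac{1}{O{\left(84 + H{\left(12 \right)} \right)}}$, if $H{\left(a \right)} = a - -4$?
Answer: $\frac{23847}{100} \approx 238.47$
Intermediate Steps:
$H{\left(a \right)} = 4 + a$ ($H{\left(a \right)} = a + 4 = 4 + a$)
$O{\left(h \right)} = \frac{h}{-153 + h^{2} + 140 h}$ ($O{\left(h \right)} = \frac{\left(h + h\right) \frac{1}{h - \left(153 - h^{2} - 139 h\right)}}{2} = \frac{2 h \frac{1}{h + \left(-153 + h^{2} + 139 h\right)}}{2} = \frac{2 h \frac{1}{-153 + h^{2} + 140 h}}{2} = \frac{h}{-153 + h^{2} + 140 h}$)
$\frac{1}{O{\left(84 + H{\left(12 \right)} \right)}} = \frac{1}{\left(84 + \left(4 + 12\right)\right) \frac{1}{-153 + \left(84 + \left(4 + 12\right)\right)^{2} + 140 \left(84 + \left(4 + 12\right)\right)}} = \frac{1}{\left(84 + 16\right) \frac{1}{-153 + \left(84 + 16\right)^{2} + 140 \left(84 + 16\right)}} = \frac{1}{100 \frac{1}{-153 + 100^{2} + 140 \cdot 100}} = \frac{1}{100 \frac{1}{-153 + 10000 + 14000}} = \frac{1}{100 \cdot \frac{1}{23847}} = \frac{1}{\frac{100}{23847}} = \frac{23847}{100}$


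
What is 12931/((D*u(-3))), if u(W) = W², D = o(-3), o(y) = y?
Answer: -12931/27 ≈ -478.93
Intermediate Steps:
D = -3
12931/((D*u(-3))) = 12931/((-3*(-3)²)) = 12931/((-3*9)) = 12931/(-27) = 12931*(-1/27) = -12931/27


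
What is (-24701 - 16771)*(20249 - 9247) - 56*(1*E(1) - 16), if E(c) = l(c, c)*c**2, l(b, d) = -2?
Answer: -456273936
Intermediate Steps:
E(c) = -2*c**2
(-24701 - 16771)*(20249 - 9247) - 56*(1*E(1) - 16) = (-24701 - 16771)*(20249 - 9247) - 56*(1*(-2*1**2) - 16) = -41472*11002 - 56*(1*(-2*1) - 16) = -456274944 - 56*(1*(-2) - 16) = -456274944 - 56*(-2 - 16) = -456274944 - 56*(-18) = -456274944 + 1008 = -456273936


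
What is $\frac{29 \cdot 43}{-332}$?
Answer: $- \frac{1247}{332} \approx -3.756$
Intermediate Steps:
$\frac{29 \cdot 43}{-332} = 1247 \left(- \frac{1}{332}\right) = - \frac{1247}{332}$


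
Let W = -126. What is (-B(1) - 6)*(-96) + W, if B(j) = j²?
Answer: 546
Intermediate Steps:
(-B(1) - 6)*(-96) + W = (-1*1² - 6)*(-96) - 126 = (-1*1 - 6)*(-96) - 126 = (-1 - 6)*(-96) - 126 = -7*(-96) - 126 = 672 - 126 = 546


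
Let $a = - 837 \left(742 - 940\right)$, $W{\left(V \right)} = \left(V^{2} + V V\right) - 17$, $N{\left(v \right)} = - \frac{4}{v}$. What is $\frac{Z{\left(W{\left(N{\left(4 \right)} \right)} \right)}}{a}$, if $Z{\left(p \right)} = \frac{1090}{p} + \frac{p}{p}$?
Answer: $- \frac{215}{497178} \approx -0.00043244$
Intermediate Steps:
$W{\left(V \right)} = -17 + 2 V^{2}$ ($W{\left(V \right)} = \left(V^{2} + V^{2}\right) - 17 = 2 V^{2} - 17 = -17 + 2 V^{2}$)
$a = 165726$ ($a = \left(-837\right) \left(-198\right) = 165726$)
$Z{\left(p \right)} = 1 + \frac{1090}{p}$ ($Z{\left(p \right)} = \frac{1090}{p} + 1 = 1 + \frac{1090}{p}$)
$\frac{Z{\left(W{\left(N{\left(4 \right)} \right)} \right)}}{a} = \frac{\frac{1}{-17 + 2 \left(- \frac{4}{4}\right)^{2}} \left(1090 - \left(17 - 2 \left(- \frac{4}{4}\right)^{2}\right)\right)}{165726} = \frac{1090 - \left(17 - 2 \left(\left(-4\right) \frac{1}{4}\right)^{2}\right)}{-17 + 2 \left(\left(-4\right) \frac{1}{4}\right)^{2}} \cdot \frac{1}{165726} = \frac{1090 - \left(17 - 2 \left(-1\right)^{2}\right)}{-17 + 2 \left(-1\right)^{2}} \cdot \frac{1}{165726} = \frac{1090 + \left(-17 + 2 \cdot 1\right)}{-17 + 2 \cdot 1} \cdot \frac{1}{165726} = \frac{1090 + \left(-17 + 2\right)}{-17 + 2} \cdot \frac{1}{165726} = \frac{1090 - 15}{-15} \cdot \frac{1}{165726} = \left(- \frac{1}{15}\right) 1075 \cdot \frac{1}{165726} = \left(- \frac{215}{3}\right) \frac{1}{165726} = - \frac{215}{497178}$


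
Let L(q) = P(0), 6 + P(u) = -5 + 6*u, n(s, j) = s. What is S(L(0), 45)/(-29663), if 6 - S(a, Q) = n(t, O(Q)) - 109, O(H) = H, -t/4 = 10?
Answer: -155/29663 ≈ -0.0052254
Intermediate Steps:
t = -40 (t = -4*10 = -40)
P(u) = -11 + 6*u (P(u) = -6 + (-5 + 6*u) = -11 + 6*u)
L(q) = -11 (L(q) = -11 + 6*0 = -11 + 0 = -11)
S(a, Q) = 155 (S(a, Q) = 6 - (-40 - 109) = 6 - 1*(-149) = 6 + 149 = 155)
S(L(0), 45)/(-29663) = 155/(-29663) = 155*(-1/29663) = -155/29663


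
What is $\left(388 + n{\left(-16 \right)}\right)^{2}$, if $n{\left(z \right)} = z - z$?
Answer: $150544$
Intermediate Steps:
$n{\left(z \right)} = 0$
$\left(388 + n{\left(-16 \right)}\right)^{2} = \left(388 + 0\right)^{2} = 388^{2} = 150544$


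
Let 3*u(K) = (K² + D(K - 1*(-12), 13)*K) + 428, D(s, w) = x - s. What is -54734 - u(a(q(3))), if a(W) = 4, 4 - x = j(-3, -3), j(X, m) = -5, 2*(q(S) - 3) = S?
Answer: -164618/3 ≈ -54873.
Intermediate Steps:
q(S) = 3 + S/2
x = 9 (x = 4 - 1*(-5) = 4 + 5 = 9)
D(s, w) = 9 - s
u(K) = 428/3 + K²/3 + K*(-3 - K)/3 (u(K) = ((K² + (9 - (K - 1*(-12)))*K) + 428)/3 = ((K² + (9 - (K + 12))*K) + 428)/3 = ((K² + (9 - (12 + K))*K) + 428)/3 = ((K² + (9 + (-12 - K))*K) + 428)/3 = ((K² + (-3 - K)*K) + 428)/3 = ((K² + K*(-3 - K)) + 428)/3 = (428 + K² + K*(-3 - K))/3 = 428/3 + K²/3 + K*(-3 - K)/3)
-54734 - u(a(q(3))) = -54734 - (428/3 - 1*4) = -54734 - (428/3 - 4) = -54734 - 1*416/3 = -54734 - 416/3 = -164618/3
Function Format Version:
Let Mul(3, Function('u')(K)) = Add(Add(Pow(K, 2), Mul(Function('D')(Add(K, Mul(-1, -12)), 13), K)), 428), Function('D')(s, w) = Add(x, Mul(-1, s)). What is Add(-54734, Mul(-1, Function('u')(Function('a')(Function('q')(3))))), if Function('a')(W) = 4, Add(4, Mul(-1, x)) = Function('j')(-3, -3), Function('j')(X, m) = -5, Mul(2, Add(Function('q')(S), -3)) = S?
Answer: Rational(-164618, 3) ≈ -54873.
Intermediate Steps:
Function('q')(S) = Add(3, Mul(Rational(1, 2), S))
x = 9 (x = Add(4, Mul(-1, -5)) = Add(4, 5) = 9)
Function('D')(s, w) = Add(9, Mul(-1, s))
Function('u')(K) = Add(Rational(428, 3), Mul(Rational(1, 3), Pow(K, 2)), Mul(Rational(1, 3), K, Add(-3, Mul(-1, K)))) (Function('u')(K) = Mul(Rational(1, 3), Add(Add(Pow(K, 2), Mul(Add(9, Mul(-1, Add(K, Mul(-1, -12)))), K)), 428)) = Mul(Rational(1, 3), Add(Add(Pow(K, 2), Mul(Add(9, Mul(-1, Add(K, 12))), K)), 428)) = Mul(Rational(1, 3), Add(Add(Pow(K, 2), Mul(Add(9, Mul(-1, Add(12, K))), K)), 428)) = Mul(Rational(1, 3), Add(Add(Pow(K, 2), Mul(Add(9, Add(-12, Mul(-1, K))), K)), 428)) = Mul(Rational(1, 3), Add(Add(Pow(K, 2), Mul(Add(-3, Mul(-1, K)), K)), 428)) = Mul(Rational(1, 3), Add(Add(Pow(K, 2), Mul(K, Add(-3, Mul(-1, K)))), 428)) = Mul(Rational(1, 3), Add(428, Pow(K, 2), Mul(K, Add(-3, Mul(-1, K))))) = Add(Rational(428, 3), Mul(Rational(1, 3), Pow(K, 2)), Mul(Rational(1, 3), K, Add(-3, Mul(-1, K)))))
Add(-54734, Mul(-1, Function('u')(Function('a')(Function('q')(3))))) = Add(-54734, Mul(-1, Add(Rational(428, 3), Mul(-1, 4)))) = Add(-54734, Mul(-1, Add(Rational(428, 3), -4))) = Add(-54734, Mul(-1, Rational(416, 3))) = Add(-54734, Rational(-416, 3)) = Rational(-164618, 3)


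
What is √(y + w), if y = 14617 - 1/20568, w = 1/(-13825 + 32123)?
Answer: √129398618076577786482/94088316 ≈ 120.90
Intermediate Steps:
w = 1/18298 ≈ 5.4651e-5
y = 300642455/20568 (y = 14617 - 1*1/20568 = 14617 - 1/20568 = 300642455/20568 ≈ 14617.)
√(y + w) = √(300642455/20568 + 1/18298) = √(2750577831079/188176632) = √129398618076577786482/94088316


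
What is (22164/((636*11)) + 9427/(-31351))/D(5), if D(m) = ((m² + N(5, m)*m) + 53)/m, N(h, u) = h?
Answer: 262046780/1882596199 ≈ 0.13919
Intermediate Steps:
D(m) = (53 + m² + 5*m)/m (D(m) = ((m² + 5*m) + 53)/m = (53 + m² + 5*m)/m)
(22164/((636*11)) + 9427/(-31351))/D(5) = (22164/((636*11)) + 9427/(-31351))/(5 + 5 + 53/5) = (22164/6996 + 9427*(-1/31351))/(5 + 5 + 53*(⅕)) = (22164*(1/6996) - 9427/31351)/(5 + 5 + 53/5) = (1847/583 - 9427/31351)/(103/5) = (52409356/18277633)*(5/103) = 262046780/1882596199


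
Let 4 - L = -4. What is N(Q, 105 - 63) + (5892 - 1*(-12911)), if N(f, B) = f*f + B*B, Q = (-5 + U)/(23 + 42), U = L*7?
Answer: 86898176/4225 ≈ 20568.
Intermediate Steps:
L = 8 (L = 4 - 1*(-4) = 4 + 4 = 8)
U = 56 (U = 8*7 = 56)
Q = 51/65 (Q = (-5 + 56)/(23 + 42) = 51/65 ≈ 0.78462)
N(f, B) = B² + f² (N(f, B) = f² + B² = B² + f²)
N(Q, 105 - 63) + (5892 - 1*(-12911)) = ((105 - 63)² + (51/65)²) + (5892 - 1*(-12911)) = (42² + 2601/4225) + (5892 + 12911) = (1764 + 2601/4225) + 18803 = 7455501/4225 + 18803 = 86898176/4225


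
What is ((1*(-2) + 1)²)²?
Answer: 1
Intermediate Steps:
((1*(-2) + 1)²)² = ((-2 + 1)²)² = ((-1)²)² = 1² = 1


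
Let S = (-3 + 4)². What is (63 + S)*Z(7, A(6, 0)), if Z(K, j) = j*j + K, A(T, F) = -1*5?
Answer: 2048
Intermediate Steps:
A(T, F) = -5
Z(K, j) = K + j² (Z(K, j) = j² + K = K + j²)
S = 1 (S = 1² = 1)
(63 + S)*Z(7, A(6, 0)) = (63 + 1)*(7 + (-5)²) = 64*(7 + 25) = 64*32 = 2048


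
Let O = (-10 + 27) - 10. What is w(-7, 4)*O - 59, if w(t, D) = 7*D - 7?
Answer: 88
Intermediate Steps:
w(t, D) = -7 + 7*D
O = 7 (O = 17 - 10 = 7)
w(-7, 4)*O - 59 = (-7 + 7*4)*7 - 59 = (-7 + 28)*7 - 59 = 21*7 - 59 = 147 - 59 = 88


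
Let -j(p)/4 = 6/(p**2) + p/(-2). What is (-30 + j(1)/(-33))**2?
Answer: 7744/9 ≈ 860.44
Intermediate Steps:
j(p) = -24/p**2 + 2*p (j(p) = -4*(6/(p**2) + p/(-2)) = -4*(6/p**2 + p*(-1/2)) = -4*(6/p**2 - p/2) = -24/p**2 + 2*p)
(-30 + j(1)/(-33))**2 = (-30 + (-24/1**2 + 2*1)/(-33))**2 = (-30 + (-24*1 + 2)*(-1/33))**2 = (-30 + (-24 + 2)*(-1/33))**2 = (-30 - 22*(-1/33))**2 = (-30 + 2/3)**2 = (-88/3)**2 = 7744/9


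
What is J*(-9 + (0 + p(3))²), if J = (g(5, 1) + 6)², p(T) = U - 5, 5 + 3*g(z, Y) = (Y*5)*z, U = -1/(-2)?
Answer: 1805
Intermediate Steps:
U = ½ (U = -1*(-½) = ½ ≈ 0.50000)
g(z, Y) = -5/3 + 5*Y*z/3 (g(z, Y) = -5/3 + ((Y*5)*z)/3 = -5/3 + ((5*Y)*z)/3 = -5/3 + (5*Y*z)/3 = -5/3 + 5*Y*z/3)
p(T) = -9/2 (p(T) = ½ - 5 = -9/2)
J = 1444/9 (J = ((-5/3 + (5/3)*1*5) + 6)² = ((-5/3 + 25/3) + 6)² = (20/3 + 6)² = (38/3)² = 1444/9 ≈ 160.44)
J*(-9 + (0 + p(3))²) = 1444*(-9 + (0 - 9/2)²)/9 = 1444*(-9 + (-9/2)²)/9 = 1444*(-9 + 81/4)/9 = (1444/9)*(45/4) = 1805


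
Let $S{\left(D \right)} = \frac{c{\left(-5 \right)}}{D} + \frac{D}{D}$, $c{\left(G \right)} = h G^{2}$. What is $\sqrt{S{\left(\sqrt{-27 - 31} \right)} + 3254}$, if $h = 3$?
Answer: $\frac{\sqrt{10949820 - 4350 i \sqrt{58}}}{58} \approx 57.053 - 0.086306 i$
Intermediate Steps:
$c{\left(G \right)} = 3 G^{2}$
$S{\left(D \right)} = 1 + \frac{75}{D}$ ($S{\left(D \right)} = \frac{3 \left(-5\right)^{2}}{D} + \frac{D}{D} = \frac{3 \cdot 25}{D} + 1 = \frac{75}{D} + 1 = 1 + \frac{75}{D}$)
$\sqrt{S{\left(\sqrt{-27 - 31} \right)} + 3254} = \sqrt{\frac{75 + \sqrt{-27 - 31}}{\sqrt{-27 - 31}} + 3254} = \sqrt{\frac{75 + \sqrt{-58}}{\sqrt{-58}} + 3254} = \sqrt{\frac{75 + i \sqrt{58}}{i \sqrt{58}} + 3254} = \sqrt{- \frac{i \sqrt{58}}{58} \left(75 + i \sqrt{58}\right) + 3254} = \sqrt{- \frac{i \sqrt{58} \left(75 + i \sqrt{58}\right)}{58} + 3254} = \sqrt{3254 - \frac{i \sqrt{58} \left(75 + i \sqrt{58}\right)}{58}}$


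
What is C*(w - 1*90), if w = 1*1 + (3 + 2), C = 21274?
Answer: -1787016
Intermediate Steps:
w = 6 (w = 1 + 5 = 6)
C*(w - 1*90) = 21274*(6 - 1*90) = 21274*(6 - 90) = 21274*(-84) = -1787016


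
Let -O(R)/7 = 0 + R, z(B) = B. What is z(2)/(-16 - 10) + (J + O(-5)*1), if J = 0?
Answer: 454/13 ≈ 34.923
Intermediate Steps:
O(R) = -7*R (O(R) = -7*(0 + R) = -7*R)
z(2)/(-16 - 10) + (J + O(-5)*1) = 2/(-16 - 10) + (0 - 7*(-5)*1) = 2/(-26) + (0 + 35*1) = 2*(-1/26) + (0 + 35) = -1/13 + 35 = 454/13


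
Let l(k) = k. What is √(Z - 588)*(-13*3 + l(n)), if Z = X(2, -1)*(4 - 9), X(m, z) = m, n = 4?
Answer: -35*I*√598 ≈ -855.89*I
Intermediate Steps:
Z = -10 (Z = 2*(4 - 9) = 2*(-5) = -10)
√(Z - 588)*(-13*3 + l(n)) = √(-10 - 588)*(-13*3 + 4) = √(-598)*(-39 + 4) = (I*√598)*(-35) = -35*I*√598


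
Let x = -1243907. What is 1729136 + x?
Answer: 485229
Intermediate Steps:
1729136 + x = 1729136 - 1243907 = 485229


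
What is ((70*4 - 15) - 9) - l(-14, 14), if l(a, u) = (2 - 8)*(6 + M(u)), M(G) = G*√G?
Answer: 292 + 84*√14 ≈ 606.30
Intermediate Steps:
M(G) = G^(3/2)
l(a, u) = -36 - 6*u^(3/2) (l(a, u) = (2 - 8)*(6 + u^(3/2)) = -6*(6 + u^(3/2)) = -36 - 6*u^(3/2))
((70*4 - 15) - 9) - l(-14, 14) = ((70*4 - 15) - 9) - (-36 - 84*√14) = ((280 - 15) - 9) - (-36 - 84*√14) = (265 - 9) - (-36 - 84*√14) = 256 + (36 + 84*√14) = 292 + 84*√14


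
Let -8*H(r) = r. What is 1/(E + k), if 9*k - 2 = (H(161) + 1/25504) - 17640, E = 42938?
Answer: 229536/9405463949 ≈ 2.4405e-5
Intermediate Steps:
H(r) = -r/8
k = -450352819/229536 (k = 2/9 + ((-1/8*161 + 1/25504) - 17640)/9 = 2/9 + ((-161/8 + 1/25504) - 17640)/9 = 2/9 + (-513267/25504 - 17640)/9 = 2/9 + (1/9)*(-450403827/25504) = 2/9 - 150134609/76512 = -450352819/229536 ≈ -1962.0)
1/(E + k) = 1/(42938 - 450352819/229536) = 1/(9405463949/229536) = 229536/9405463949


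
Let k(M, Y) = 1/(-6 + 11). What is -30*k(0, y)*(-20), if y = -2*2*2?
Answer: 120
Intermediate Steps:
y = -8 (y = -4*2 = -8)
k(M, Y) = ⅕ (k(M, Y) = 1/5 = ⅕)
-30*k(0, y)*(-20) = -30*⅕*(-20) = -6*(-20) = 120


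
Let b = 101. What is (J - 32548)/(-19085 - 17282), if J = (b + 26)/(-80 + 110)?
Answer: 976313/1091010 ≈ 0.89487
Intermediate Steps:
J = 127/30 (J = (101 + 26)/(-80 + 110) = 127/30 ≈ 4.2333)
(J - 32548)/(-19085 - 17282) = (127/30 - 32548)/(-19085 - 17282) = -976313/30/(-36367) = -976313/30*(-1/36367) = 976313/1091010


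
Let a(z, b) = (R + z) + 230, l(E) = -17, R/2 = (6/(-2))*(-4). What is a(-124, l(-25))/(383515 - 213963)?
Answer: 65/84776 ≈ 0.00076673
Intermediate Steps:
R = 24 (R = 2*((6/(-2))*(-4)) = 2*(-1/2*6*(-4)) = 2*(-3*(-4)) = 2*12 = 24)
a(z, b) = 254 + z (a(z, b) = (24 + z) + 230 = 254 + z)
a(-124, l(-25))/(383515 - 213963) = (254 - 124)/(383515 - 213963) = 130/169552 = 130*(1/169552) = 65/84776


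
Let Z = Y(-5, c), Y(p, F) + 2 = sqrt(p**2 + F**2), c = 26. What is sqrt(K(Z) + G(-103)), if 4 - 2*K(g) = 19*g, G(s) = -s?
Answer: sqrt(496 - 38*sqrt(701))/2 ≈ 11.293*I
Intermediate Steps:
Y(p, F) = -2 + sqrt(F**2 + p**2) (Y(p, F) = -2 + sqrt(p**2 + F**2) = -2 + sqrt(F**2 + p**2))
Z = -2 + sqrt(701) (Z = -2 + sqrt(26**2 + (-5)**2) = -2 + sqrt(676 + 25) = -2 + sqrt(701) ≈ 24.476)
K(g) = 2 - 19*g/2
sqrt(K(Z) + G(-103)) = sqrt((2 - 19*(-2 + sqrt(701))/2) - 1*(-103)) = sqrt((2 + (19 - 19*sqrt(701)/2)) + 103) = sqrt((21 - 19*sqrt(701)/2) + 103) = sqrt(124 - 19*sqrt(701)/2)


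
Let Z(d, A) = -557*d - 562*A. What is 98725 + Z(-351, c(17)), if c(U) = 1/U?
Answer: 5001382/17 ≈ 2.9420e+5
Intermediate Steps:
Z(d, A) = -562*A - 557*d
98725 + Z(-351, c(17)) = 98725 + (-562/17 - 557*(-351)) = 98725 + (-562*1/17 + 195507) = 98725 + (-562/17 + 195507) = 98725 + 3323057/17 = 5001382/17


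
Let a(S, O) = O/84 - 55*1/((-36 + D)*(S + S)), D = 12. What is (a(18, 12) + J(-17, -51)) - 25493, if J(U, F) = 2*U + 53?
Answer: -154065503/6048 ≈ -25474.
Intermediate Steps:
a(S, O) = O/84 + 55/(48*S) (a(S, O) = O/84 - 55*1/((-36 + 12)*(S + S)) = O*(1/84) - 55*(-1/(48*S)) = O/84 - 55*(-1/(48*S)) = O/84 - (-55)/(48*S) = O/84 + 55/(48*S))
J(U, F) = 53 + 2*U
(a(18, 12) + J(-17, -51)) - 25493 = (((1/84)*12 + (55/48)/18) + (53 + 2*(-17))) - 25493 = ((1/7 + (55/48)*(1/18)) + (53 - 34)) - 25493 = ((1/7 + 55/864) + 19) - 25493 = (1249/6048 + 19) - 25493 = 116161/6048 - 25493 = -154065503/6048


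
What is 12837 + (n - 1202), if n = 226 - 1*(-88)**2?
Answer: 4117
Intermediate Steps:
n = -7518 (n = 226 - 1*7744 = 226 - 7744 = -7518)
12837 + (n - 1202) = 12837 + (-7518 - 1202) = 12837 - 8720 = 4117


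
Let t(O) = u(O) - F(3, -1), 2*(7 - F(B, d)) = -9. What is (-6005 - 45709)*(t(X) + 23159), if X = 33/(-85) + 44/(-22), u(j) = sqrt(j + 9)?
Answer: -1197049815 - 3042*sqrt(47770)/5 ≈ -1.1972e+9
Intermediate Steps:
u(j) = sqrt(9 + j)
F(B, d) = 23/2 (F(B, d) = 7 - 1/2*(-9) = 7 + 9/2 = 23/2)
X = -203/85 (X = 33*(-1/85) + 44*(-1/22) = -33/85 - 2 = -203/85 ≈ -2.3882)
t(O) = -23/2 + sqrt(9 + O) (t(O) = sqrt(9 + O) - 1*23/2 = sqrt(9 + O) - 23/2 = -23/2 + sqrt(9 + O))
(-6005 - 45709)*(t(X) + 23159) = (-6005 - 45709)*((-23/2 + sqrt(9 - 203/85)) + 23159) = -51714*((-23/2 + sqrt(562/85)) + 23159) = -51714*((-23/2 + sqrt(47770)/85) + 23159) = -51714*(46295/2 + sqrt(47770)/85) = -1197049815 - 3042*sqrt(47770)/5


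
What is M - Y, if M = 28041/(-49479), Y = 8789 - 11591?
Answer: 46204039/16493 ≈ 2801.4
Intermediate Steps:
Y = -2802
M = -9347/16493 (M = 28041*(-1/49479) = -9347/16493 ≈ -0.56672)
M - Y = -9347/16493 - 1*(-2802) = -9347/16493 + 2802 = 46204039/16493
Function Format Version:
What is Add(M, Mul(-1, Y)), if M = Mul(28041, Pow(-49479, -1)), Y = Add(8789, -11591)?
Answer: Rational(46204039, 16493) ≈ 2801.4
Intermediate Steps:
Y = -2802
M = Rational(-9347, 16493) (M = Mul(28041, Rational(-1, 49479)) = Rational(-9347, 16493) ≈ -0.56672)
Add(M, Mul(-1, Y)) = Add(Rational(-9347, 16493), Mul(-1, -2802)) = Add(Rational(-9347, 16493), 2802) = Rational(46204039, 16493)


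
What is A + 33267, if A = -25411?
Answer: 7856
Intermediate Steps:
A + 33267 = -25411 + 33267 = 7856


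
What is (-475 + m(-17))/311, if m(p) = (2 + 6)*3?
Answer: -451/311 ≈ -1.4502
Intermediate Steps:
m(p) = 24 (m(p) = 8*3 = 24)
(-475 + m(-17))/311 = (-475 + 24)/311 = -451*1/311 = -451/311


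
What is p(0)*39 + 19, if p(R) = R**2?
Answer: 19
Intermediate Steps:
p(0)*39 + 19 = 0**2*39 + 19 = 0*39 + 19 = 0 + 19 = 19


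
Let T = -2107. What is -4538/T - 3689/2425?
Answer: 3231927/5109475 ≈ 0.63254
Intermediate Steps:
-4538/T - 3689/2425 = -4538/(-2107) - 3689/2425 = -4538*(-1/2107) - 3689*1/2425 = 4538/2107 - 3689/2425 = 3231927/5109475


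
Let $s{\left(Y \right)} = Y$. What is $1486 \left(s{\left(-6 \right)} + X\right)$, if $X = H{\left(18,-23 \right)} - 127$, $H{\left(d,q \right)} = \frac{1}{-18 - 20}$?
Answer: $- \frac{3755865}{19} \approx -1.9768 \cdot 10^{5}$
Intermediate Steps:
$H{\left(d,q \right)} = - \frac{1}{38}$ ($H{\left(d,q \right)} = \frac{1}{-38} = - \frac{1}{38}$)
$X = - \frac{4827}{38}$ ($X = - \frac{1}{38} - 127 = - \frac{4827}{38} \approx -127.03$)
$1486 \left(s{\left(-6 \right)} + X\right) = 1486 \left(-6 - \frac{4827}{38}\right) = 1486 \left(- \frac{5055}{38}\right) = - \frac{3755865}{19}$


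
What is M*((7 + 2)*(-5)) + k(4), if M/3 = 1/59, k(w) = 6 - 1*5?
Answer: -76/59 ≈ -1.2881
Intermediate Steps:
k(w) = 1 (k(w) = 6 - 5 = 1)
M = 3/59 ≈ 0.050847
M*((7 + 2)*(-5)) + k(4) = 3*((7 + 2)*(-5))/59 + 1 = 3*(9*(-5))/59 + 1 = (3/59)*(-45) + 1 = -135/59 + 1 = -76/59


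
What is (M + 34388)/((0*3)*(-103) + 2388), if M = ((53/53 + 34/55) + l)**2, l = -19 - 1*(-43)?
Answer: 35336327/2407900 ≈ 14.675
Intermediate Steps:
l = 24 (l = -19 + 43 = 24)
M = 1985281/3025 (M = ((53/53 + 34/55) + 24)**2 = ((53*(1/53) + 34*(1/55)) + 24)**2 = ((1 + 34/55) + 24)**2 = (89/55 + 24)**2 = (1409/55)**2 = 1985281/3025 ≈ 656.29)
(M + 34388)/((0*3)*(-103) + 2388) = (1985281/3025 + 34388)/((0*3)*(-103) + 2388) = 106008981/(3025*(0*(-103) + 2388)) = 106008981/(3025*(0 + 2388)) = (106008981/3025)/2388 = (106008981/3025)*(1/2388) = 35336327/2407900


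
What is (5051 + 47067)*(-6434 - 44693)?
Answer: -2664636986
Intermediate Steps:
(5051 + 47067)*(-6434 - 44693) = 52118*(-51127) = -2664636986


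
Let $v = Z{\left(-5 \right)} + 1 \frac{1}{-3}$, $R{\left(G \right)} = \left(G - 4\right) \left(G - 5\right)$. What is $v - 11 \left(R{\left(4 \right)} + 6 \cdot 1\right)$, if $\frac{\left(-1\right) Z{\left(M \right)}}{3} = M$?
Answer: $- \frac{154}{3} \approx -51.333$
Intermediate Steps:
$Z{\left(M \right)} = - 3 M$
$R{\left(G \right)} = \left(-5 + G\right) \left(-4 + G\right)$ ($R{\left(G \right)} = \left(-4 + G\right) \left(-5 + G\right) = \left(-5 + G\right) \left(-4 + G\right)$)
$v = \frac{44}{3}$ ($v = \left(-3\right) \left(-5\right) + 1 \frac{1}{-3} = 15 + 1 \left(- \frac{1}{3}\right) = 15 - \frac{1}{3} = \frac{44}{3} \approx 14.667$)
$v - 11 \left(R{\left(4 \right)} + 6 \cdot 1\right) = \frac{44}{3} - 11 \left(\left(20 + 4^{2} - 36\right) + 6 \cdot 1\right) = \frac{44}{3} - 11 \left(\left(20 + 16 - 36\right) + 6\right) = \frac{44}{3} - 11 \left(0 + 6\right) = \frac{44}{3} - 66 = - \frac{154}{3}$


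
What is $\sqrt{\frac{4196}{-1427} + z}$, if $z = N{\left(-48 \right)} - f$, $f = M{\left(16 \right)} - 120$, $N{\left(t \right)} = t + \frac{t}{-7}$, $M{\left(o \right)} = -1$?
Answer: $\frac{3 \sqrt{852750941}}{9989} \approx 8.7702$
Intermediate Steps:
$N{\left(t \right)} = \frac{6 t}{7}$ ($N{\left(t \right)} = t + t \left(- \frac{1}{7}\right) = t - \frac{t}{7} = \frac{6 t}{7}$)
$f = -121$ ($f = -1 - 120 = -121$)
$z = \frac{559}{7}$ ($z = \frac{6}{7} \left(-48\right) - -121 = - \frac{288}{7} + 121 = \frac{559}{7} \approx 79.857$)
$\sqrt{\frac{4196}{-1427} + z} = \sqrt{\frac{4196}{-1427} + \frac{559}{7}} = \sqrt{4196 \left(- \frac{1}{1427}\right) + \frac{559}{7}} = \sqrt{- \frac{4196}{1427} + \frac{559}{7}} = \sqrt{\frac{768321}{9989}} = \frac{3 \sqrt{852750941}}{9989}$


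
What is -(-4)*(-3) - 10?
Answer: -22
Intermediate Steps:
-(-4)*(-3) - 10 = -1*12 - 10 = -12 - 10 = -22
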